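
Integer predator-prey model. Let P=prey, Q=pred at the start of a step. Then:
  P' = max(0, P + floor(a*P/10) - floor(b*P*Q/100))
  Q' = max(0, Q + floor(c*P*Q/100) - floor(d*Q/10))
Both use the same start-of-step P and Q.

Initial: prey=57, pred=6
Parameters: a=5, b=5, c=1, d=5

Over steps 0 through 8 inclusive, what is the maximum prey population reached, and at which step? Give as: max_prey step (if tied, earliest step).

Step 1: prey: 57+28-17=68; pred: 6+3-3=6
Step 2: prey: 68+34-20=82; pred: 6+4-3=7
Step 3: prey: 82+41-28=95; pred: 7+5-3=9
Step 4: prey: 95+47-42=100; pred: 9+8-4=13
Step 5: prey: 100+50-65=85; pred: 13+13-6=20
Step 6: prey: 85+42-85=42; pred: 20+17-10=27
Step 7: prey: 42+21-56=7; pred: 27+11-13=25
Step 8: prey: 7+3-8=2; pred: 25+1-12=14
Max prey = 100 at step 4

Answer: 100 4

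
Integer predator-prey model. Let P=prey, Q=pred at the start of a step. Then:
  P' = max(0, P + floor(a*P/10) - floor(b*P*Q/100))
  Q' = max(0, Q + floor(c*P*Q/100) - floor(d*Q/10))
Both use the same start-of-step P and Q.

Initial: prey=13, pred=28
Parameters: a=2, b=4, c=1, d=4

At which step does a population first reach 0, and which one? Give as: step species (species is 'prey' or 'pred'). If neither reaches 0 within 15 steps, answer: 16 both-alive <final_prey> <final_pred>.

Step 1: prey: 13+2-14=1; pred: 28+3-11=20
Step 2: prey: 1+0-0=1; pred: 20+0-8=12
Step 3: prey: 1+0-0=1; pred: 12+0-4=8
Step 4: prey: 1+0-0=1; pred: 8+0-3=5
Step 5: prey: 1+0-0=1; pred: 5+0-2=3
Step 6: prey: 1+0-0=1; pred: 3+0-1=2
Step 7: prey: 1+0-0=1; pred: 2+0-0=2
Steps 8-15: state stable at prey=1, pred=2 (no change)
No extinction within 15 steps

Answer: 16 both-alive 1 2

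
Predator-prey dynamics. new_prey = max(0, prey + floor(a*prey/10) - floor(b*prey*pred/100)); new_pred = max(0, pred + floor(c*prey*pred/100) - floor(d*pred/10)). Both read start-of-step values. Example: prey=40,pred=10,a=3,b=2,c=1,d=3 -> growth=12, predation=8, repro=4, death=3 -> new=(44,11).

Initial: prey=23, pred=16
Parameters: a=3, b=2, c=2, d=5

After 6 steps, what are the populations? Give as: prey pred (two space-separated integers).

Answer: 26 11

Derivation:
Step 1: prey: 23+6-7=22; pred: 16+7-8=15
Step 2: prey: 22+6-6=22; pred: 15+6-7=14
Step 3: prey: 22+6-6=22; pred: 14+6-7=13
Step 4: prey: 22+6-5=23; pred: 13+5-6=12
Step 5: prey: 23+6-5=24; pred: 12+5-6=11
Step 6: prey: 24+7-5=26; pred: 11+5-5=11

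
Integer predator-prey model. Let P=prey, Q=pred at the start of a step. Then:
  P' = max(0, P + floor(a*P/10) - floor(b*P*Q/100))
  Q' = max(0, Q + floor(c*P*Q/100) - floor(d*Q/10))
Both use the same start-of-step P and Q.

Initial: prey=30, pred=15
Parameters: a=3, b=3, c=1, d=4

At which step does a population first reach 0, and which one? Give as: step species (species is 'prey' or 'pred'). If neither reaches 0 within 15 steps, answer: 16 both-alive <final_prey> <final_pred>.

Answer: 16 both-alive 82 16

Derivation:
Step 1: prey: 30+9-13=26; pred: 15+4-6=13
Step 2: prey: 26+7-10=23; pred: 13+3-5=11
Step 3: prey: 23+6-7=22; pred: 11+2-4=9
Step 4: prey: 22+6-5=23; pred: 9+1-3=7
Step 5: prey: 23+6-4=25; pred: 7+1-2=6
Step 6: prey: 25+7-4=28; pred: 6+1-2=5
Step 7: prey: 28+8-4=32; pred: 5+1-2=4
Step 8: prey: 32+9-3=38; pred: 4+1-1=4
Step 9: prey: 38+11-4=45; pred: 4+1-1=4
Step 10: prey: 45+13-5=53; pred: 4+1-1=4
Step 11: prey: 53+15-6=62; pred: 4+2-1=5
Step 12: prey: 62+18-9=71; pred: 5+3-2=6
Step 13: prey: 71+21-12=80; pred: 6+4-2=8
Step 14: prey: 80+24-19=85; pred: 8+6-3=11
Step 15: prey: 85+25-28=82; pred: 11+9-4=16
No extinction within 15 steps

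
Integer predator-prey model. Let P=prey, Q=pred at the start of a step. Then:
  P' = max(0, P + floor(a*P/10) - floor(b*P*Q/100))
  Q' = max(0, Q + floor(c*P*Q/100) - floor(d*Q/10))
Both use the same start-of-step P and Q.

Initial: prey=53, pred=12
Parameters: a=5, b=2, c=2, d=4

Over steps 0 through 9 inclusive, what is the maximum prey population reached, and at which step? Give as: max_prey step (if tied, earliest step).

Answer: 74 2

Derivation:
Step 1: prey: 53+26-12=67; pred: 12+12-4=20
Step 2: prey: 67+33-26=74; pred: 20+26-8=38
Step 3: prey: 74+37-56=55; pred: 38+56-15=79
Step 4: prey: 55+27-86=0; pred: 79+86-31=134
Step 5: prey: 0+0-0=0; pred: 134+0-53=81
Step 6: prey: 0+0-0=0; pred: 81+0-32=49
Step 7: prey: 0+0-0=0; pred: 49+0-19=30
Step 8: prey: 0+0-0=0; pred: 30+0-12=18
Step 9: prey: 0+0-0=0; pred: 18+0-7=11
Max prey = 74 at step 2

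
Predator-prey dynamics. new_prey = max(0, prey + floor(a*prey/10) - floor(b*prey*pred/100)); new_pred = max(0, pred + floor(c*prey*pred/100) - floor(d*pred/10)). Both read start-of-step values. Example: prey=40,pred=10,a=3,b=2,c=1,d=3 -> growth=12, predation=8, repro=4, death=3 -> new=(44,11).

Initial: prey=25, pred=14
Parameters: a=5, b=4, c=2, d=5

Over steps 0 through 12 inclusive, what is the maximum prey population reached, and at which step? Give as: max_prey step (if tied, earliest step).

Step 1: prey: 25+12-14=23; pred: 14+7-7=14
Step 2: prey: 23+11-12=22; pred: 14+6-7=13
Step 3: prey: 22+11-11=22; pred: 13+5-6=12
Step 4: prey: 22+11-10=23; pred: 12+5-6=11
Step 5: prey: 23+11-10=24; pred: 11+5-5=11
Step 6: prey: 24+12-10=26; pred: 11+5-5=11
Step 7: prey: 26+13-11=28; pred: 11+5-5=11
Step 8: prey: 28+14-12=30; pred: 11+6-5=12
Step 9: prey: 30+15-14=31; pred: 12+7-6=13
Step 10: prey: 31+15-16=30; pred: 13+8-6=15
Step 11: prey: 30+15-18=27; pred: 15+9-7=17
Step 12: prey: 27+13-18=22; pred: 17+9-8=18
Max prey = 31 at step 9

Answer: 31 9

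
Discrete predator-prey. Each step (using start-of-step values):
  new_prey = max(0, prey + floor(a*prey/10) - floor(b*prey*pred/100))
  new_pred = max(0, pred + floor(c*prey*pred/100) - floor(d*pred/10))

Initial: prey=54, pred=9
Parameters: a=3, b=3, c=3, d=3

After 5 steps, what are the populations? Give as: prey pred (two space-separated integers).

Answer: 0 45

Derivation:
Step 1: prey: 54+16-14=56; pred: 9+14-2=21
Step 2: prey: 56+16-35=37; pred: 21+35-6=50
Step 3: prey: 37+11-55=0; pred: 50+55-15=90
Step 4: prey: 0+0-0=0; pred: 90+0-27=63
Step 5: prey: 0+0-0=0; pred: 63+0-18=45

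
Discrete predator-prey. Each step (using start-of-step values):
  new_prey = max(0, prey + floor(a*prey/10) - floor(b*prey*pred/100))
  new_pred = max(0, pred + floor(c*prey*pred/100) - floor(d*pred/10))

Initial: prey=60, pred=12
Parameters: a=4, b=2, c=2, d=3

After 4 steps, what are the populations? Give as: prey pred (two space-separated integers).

Step 1: prey: 60+24-14=70; pred: 12+14-3=23
Step 2: prey: 70+28-32=66; pred: 23+32-6=49
Step 3: prey: 66+26-64=28; pred: 49+64-14=99
Step 4: prey: 28+11-55=0; pred: 99+55-29=125

Answer: 0 125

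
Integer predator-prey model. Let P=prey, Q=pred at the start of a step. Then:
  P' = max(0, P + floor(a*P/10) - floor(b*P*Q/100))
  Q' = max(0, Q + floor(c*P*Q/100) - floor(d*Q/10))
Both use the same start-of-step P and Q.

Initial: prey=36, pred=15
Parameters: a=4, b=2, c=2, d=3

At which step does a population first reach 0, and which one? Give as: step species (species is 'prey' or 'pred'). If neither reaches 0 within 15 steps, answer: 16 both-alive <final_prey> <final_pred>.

Answer: 16 both-alive 1 3

Derivation:
Step 1: prey: 36+14-10=40; pred: 15+10-4=21
Step 2: prey: 40+16-16=40; pred: 21+16-6=31
Step 3: prey: 40+16-24=32; pred: 31+24-9=46
Step 4: prey: 32+12-29=15; pred: 46+29-13=62
Step 5: prey: 15+6-18=3; pred: 62+18-18=62
Step 6: prey: 3+1-3=1; pred: 62+3-18=47
Step 7: prey: 1+0-0=1; pred: 47+0-14=33
Step 8: prey: 1+0-0=1; pred: 33+0-9=24
Step 9: prey: 1+0-0=1; pred: 24+0-7=17
Step 10: prey: 1+0-0=1; pred: 17+0-5=12
Step 11: prey: 1+0-0=1; pred: 12+0-3=9
Step 12: prey: 1+0-0=1; pred: 9+0-2=7
Step 13: prey: 1+0-0=1; pred: 7+0-2=5
Step 14: prey: 1+0-0=1; pred: 5+0-1=4
Step 15: prey: 1+0-0=1; pred: 4+0-1=3
No extinction within 15 steps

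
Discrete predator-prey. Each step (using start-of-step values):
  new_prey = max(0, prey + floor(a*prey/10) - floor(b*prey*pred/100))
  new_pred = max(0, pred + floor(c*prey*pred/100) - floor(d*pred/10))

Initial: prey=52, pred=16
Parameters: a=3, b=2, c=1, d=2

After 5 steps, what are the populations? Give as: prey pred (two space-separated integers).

Answer: 11 40

Derivation:
Step 1: prey: 52+15-16=51; pred: 16+8-3=21
Step 2: prey: 51+15-21=45; pred: 21+10-4=27
Step 3: prey: 45+13-24=34; pred: 27+12-5=34
Step 4: prey: 34+10-23=21; pred: 34+11-6=39
Step 5: prey: 21+6-16=11; pred: 39+8-7=40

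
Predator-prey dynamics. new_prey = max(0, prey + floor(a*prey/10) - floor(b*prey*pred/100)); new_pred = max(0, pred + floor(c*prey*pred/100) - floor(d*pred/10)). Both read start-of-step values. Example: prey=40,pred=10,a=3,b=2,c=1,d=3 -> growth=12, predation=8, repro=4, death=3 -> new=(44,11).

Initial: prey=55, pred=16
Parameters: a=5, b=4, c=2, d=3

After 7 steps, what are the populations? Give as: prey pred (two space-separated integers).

Step 1: prey: 55+27-35=47; pred: 16+17-4=29
Step 2: prey: 47+23-54=16; pred: 29+27-8=48
Step 3: prey: 16+8-30=0; pred: 48+15-14=49
Step 4: prey: 0+0-0=0; pred: 49+0-14=35
Step 5: prey: 0+0-0=0; pred: 35+0-10=25
Step 6: prey: 0+0-0=0; pred: 25+0-7=18
Step 7: prey: 0+0-0=0; pred: 18+0-5=13

Answer: 0 13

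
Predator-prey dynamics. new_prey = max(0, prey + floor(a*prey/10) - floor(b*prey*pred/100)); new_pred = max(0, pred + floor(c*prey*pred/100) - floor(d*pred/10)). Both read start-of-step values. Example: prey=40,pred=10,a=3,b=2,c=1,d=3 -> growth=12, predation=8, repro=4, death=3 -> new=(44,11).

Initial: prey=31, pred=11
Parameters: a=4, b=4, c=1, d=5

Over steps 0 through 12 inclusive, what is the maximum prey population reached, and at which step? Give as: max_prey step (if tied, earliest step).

Step 1: prey: 31+12-13=30; pred: 11+3-5=9
Step 2: prey: 30+12-10=32; pred: 9+2-4=7
Step 3: prey: 32+12-8=36; pred: 7+2-3=6
Step 4: prey: 36+14-8=42; pred: 6+2-3=5
Step 5: prey: 42+16-8=50; pred: 5+2-2=5
Step 6: prey: 50+20-10=60; pred: 5+2-2=5
Step 7: prey: 60+24-12=72; pred: 5+3-2=6
Step 8: prey: 72+28-17=83; pred: 6+4-3=7
Step 9: prey: 83+33-23=93; pred: 7+5-3=9
Step 10: prey: 93+37-33=97; pred: 9+8-4=13
Step 11: prey: 97+38-50=85; pred: 13+12-6=19
Step 12: prey: 85+34-64=55; pred: 19+16-9=26
Max prey = 97 at step 10

Answer: 97 10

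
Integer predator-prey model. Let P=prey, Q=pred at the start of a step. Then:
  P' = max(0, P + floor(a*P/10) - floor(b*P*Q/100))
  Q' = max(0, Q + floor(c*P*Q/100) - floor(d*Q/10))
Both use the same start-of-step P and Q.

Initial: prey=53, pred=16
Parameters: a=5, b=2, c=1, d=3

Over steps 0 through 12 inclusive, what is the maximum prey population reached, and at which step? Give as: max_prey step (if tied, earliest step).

Step 1: prey: 53+26-16=63; pred: 16+8-4=20
Step 2: prey: 63+31-25=69; pred: 20+12-6=26
Step 3: prey: 69+34-35=68; pred: 26+17-7=36
Step 4: prey: 68+34-48=54; pred: 36+24-10=50
Step 5: prey: 54+27-54=27; pred: 50+27-15=62
Step 6: prey: 27+13-33=7; pred: 62+16-18=60
Step 7: prey: 7+3-8=2; pred: 60+4-18=46
Step 8: prey: 2+1-1=2; pred: 46+0-13=33
Step 9: prey: 2+1-1=2; pred: 33+0-9=24
Step 10: prey: 2+1-0=3; pred: 24+0-7=17
Step 11: prey: 3+1-1=3; pred: 17+0-5=12
Step 12: prey: 3+1-0=4; pred: 12+0-3=9
Max prey = 69 at step 2

Answer: 69 2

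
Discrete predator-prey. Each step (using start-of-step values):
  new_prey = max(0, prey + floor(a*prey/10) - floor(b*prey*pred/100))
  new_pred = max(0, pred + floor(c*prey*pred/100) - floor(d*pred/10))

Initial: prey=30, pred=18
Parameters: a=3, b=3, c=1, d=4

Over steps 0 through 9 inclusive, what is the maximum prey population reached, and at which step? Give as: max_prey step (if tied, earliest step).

Step 1: prey: 30+9-16=23; pred: 18+5-7=16
Step 2: prey: 23+6-11=18; pred: 16+3-6=13
Step 3: prey: 18+5-7=16; pred: 13+2-5=10
Step 4: prey: 16+4-4=16; pred: 10+1-4=7
Step 5: prey: 16+4-3=17; pred: 7+1-2=6
Step 6: prey: 17+5-3=19; pred: 6+1-2=5
Step 7: prey: 19+5-2=22; pred: 5+0-2=3
Step 8: prey: 22+6-1=27; pred: 3+0-1=2
Step 9: prey: 27+8-1=34; pred: 2+0-0=2
Max prey = 34 at step 9

Answer: 34 9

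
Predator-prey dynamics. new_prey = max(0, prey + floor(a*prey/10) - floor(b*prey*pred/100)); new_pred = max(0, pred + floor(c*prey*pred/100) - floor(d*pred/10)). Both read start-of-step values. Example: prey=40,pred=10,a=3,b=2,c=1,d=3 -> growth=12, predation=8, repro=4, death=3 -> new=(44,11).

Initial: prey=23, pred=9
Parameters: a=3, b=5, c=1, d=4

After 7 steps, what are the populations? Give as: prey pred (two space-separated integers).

Step 1: prey: 23+6-10=19; pred: 9+2-3=8
Step 2: prey: 19+5-7=17; pred: 8+1-3=6
Step 3: prey: 17+5-5=17; pred: 6+1-2=5
Step 4: prey: 17+5-4=18; pred: 5+0-2=3
Step 5: prey: 18+5-2=21; pred: 3+0-1=2
Step 6: prey: 21+6-2=25; pred: 2+0-0=2
Step 7: prey: 25+7-2=30; pred: 2+0-0=2

Answer: 30 2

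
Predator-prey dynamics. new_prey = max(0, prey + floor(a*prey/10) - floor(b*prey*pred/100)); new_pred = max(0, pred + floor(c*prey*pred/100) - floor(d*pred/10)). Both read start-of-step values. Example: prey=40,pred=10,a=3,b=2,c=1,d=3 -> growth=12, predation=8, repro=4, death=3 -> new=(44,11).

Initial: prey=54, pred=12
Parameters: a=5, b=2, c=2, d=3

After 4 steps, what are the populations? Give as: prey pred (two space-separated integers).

Answer: 0 158

Derivation:
Step 1: prey: 54+27-12=69; pred: 12+12-3=21
Step 2: prey: 69+34-28=75; pred: 21+28-6=43
Step 3: prey: 75+37-64=48; pred: 43+64-12=95
Step 4: prey: 48+24-91=0; pred: 95+91-28=158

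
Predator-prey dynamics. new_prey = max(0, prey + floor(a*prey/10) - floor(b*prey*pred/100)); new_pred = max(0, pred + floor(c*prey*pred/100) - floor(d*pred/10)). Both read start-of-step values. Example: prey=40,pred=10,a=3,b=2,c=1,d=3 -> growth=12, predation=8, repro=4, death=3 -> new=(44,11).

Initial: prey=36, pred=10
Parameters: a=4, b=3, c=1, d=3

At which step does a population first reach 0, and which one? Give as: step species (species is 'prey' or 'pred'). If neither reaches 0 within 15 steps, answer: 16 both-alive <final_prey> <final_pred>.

Step 1: prey: 36+14-10=40; pred: 10+3-3=10
Step 2: prey: 40+16-12=44; pred: 10+4-3=11
Step 3: prey: 44+17-14=47; pred: 11+4-3=12
Step 4: prey: 47+18-16=49; pred: 12+5-3=14
Step 5: prey: 49+19-20=48; pred: 14+6-4=16
Step 6: prey: 48+19-23=44; pred: 16+7-4=19
Step 7: prey: 44+17-25=36; pred: 19+8-5=22
Step 8: prey: 36+14-23=27; pred: 22+7-6=23
Step 9: prey: 27+10-18=19; pred: 23+6-6=23
Step 10: prey: 19+7-13=13; pred: 23+4-6=21
Step 11: prey: 13+5-8=10; pred: 21+2-6=17
Step 12: prey: 10+4-5=9; pred: 17+1-5=13
Step 13: prey: 9+3-3=9; pred: 13+1-3=11
Step 14: prey: 9+3-2=10; pred: 11+0-3=8
Step 15: prey: 10+4-2=12; pred: 8+0-2=6
No extinction within 15 steps

Answer: 16 both-alive 12 6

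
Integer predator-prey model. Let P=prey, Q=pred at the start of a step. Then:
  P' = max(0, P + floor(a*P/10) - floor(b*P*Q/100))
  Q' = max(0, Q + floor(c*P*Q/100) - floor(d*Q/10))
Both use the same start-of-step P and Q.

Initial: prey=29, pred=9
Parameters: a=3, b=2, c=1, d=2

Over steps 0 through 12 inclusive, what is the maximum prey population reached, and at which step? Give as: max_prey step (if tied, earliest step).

Answer: 41 5

Derivation:
Step 1: prey: 29+8-5=32; pred: 9+2-1=10
Step 2: prey: 32+9-6=35; pred: 10+3-2=11
Step 3: prey: 35+10-7=38; pred: 11+3-2=12
Step 4: prey: 38+11-9=40; pred: 12+4-2=14
Step 5: prey: 40+12-11=41; pred: 14+5-2=17
Step 6: prey: 41+12-13=40; pred: 17+6-3=20
Step 7: prey: 40+12-16=36; pred: 20+8-4=24
Step 8: prey: 36+10-17=29; pred: 24+8-4=28
Step 9: prey: 29+8-16=21; pred: 28+8-5=31
Step 10: prey: 21+6-13=14; pred: 31+6-6=31
Step 11: prey: 14+4-8=10; pred: 31+4-6=29
Step 12: prey: 10+3-5=8; pred: 29+2-5=26
Max prey = 41 at step 5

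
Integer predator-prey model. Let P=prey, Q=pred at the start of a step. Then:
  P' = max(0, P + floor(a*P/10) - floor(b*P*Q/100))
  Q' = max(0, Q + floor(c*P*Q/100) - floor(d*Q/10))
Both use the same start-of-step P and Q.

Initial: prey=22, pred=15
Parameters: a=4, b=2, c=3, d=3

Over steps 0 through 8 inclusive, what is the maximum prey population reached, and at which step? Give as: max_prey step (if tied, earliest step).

Step 1: prey: 22+8-6=24; pred: 15+9-4=20
Step 2: prey: 24+9-9=24; pred: 20+14-6=28
Step 3: prey: 24+9-13=20; pred: 28+20-8=40
Step 4: prey: 20+8-16=12; pred: 40+24-12=52
Step 5: prey: 12+4-12=4; pred: 52+18-15=55
Step 6: prey: 4+1-4=1; pred: 55+6-16=45
Step 7: prey: 1+0-0=1; pred: 45+1-13=33
Step 8: prey: 1+0-0=1; pred: 33+0-9=24
Max prey = 24 at step 1

Answer: 24 1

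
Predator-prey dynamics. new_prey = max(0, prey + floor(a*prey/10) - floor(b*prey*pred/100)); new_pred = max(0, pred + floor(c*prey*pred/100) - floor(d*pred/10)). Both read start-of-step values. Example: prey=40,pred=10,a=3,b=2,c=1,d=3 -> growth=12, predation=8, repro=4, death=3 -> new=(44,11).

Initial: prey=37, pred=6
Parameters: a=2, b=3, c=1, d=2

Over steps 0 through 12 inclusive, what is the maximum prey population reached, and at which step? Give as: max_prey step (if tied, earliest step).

Answer: 38 1

Derivation:
Step 1: prey: 37+7-6=38; pred: 6+2-1=7
Step 2: prey: 38+7-7=38; pred: 7+2-1=8
Step 3: prey: 38+7-9=36; pred: 8+3-1=10
Step 4: prey: 36+7-10=33; pred: 10+3-2=11
Step 5: prey: 33+6-10=29; pred: 11+3-2=12
Step 6: prey: 29+5-10=24; pred: 12+3-2=13
Step 7: prey: 24+4-9=19; pred: 13+3-2=14
Step 8: prey: 19+3-7=15; pred: 14+2-2=14
Step 9: prey: 15+3-6=12; pred: 14+2-2=14
Step 10: prey: 12+2-5=9; pred: 14+1-2=13
Step 11: prey: 9+1-3=7; pred: 13+1-2=12
Step 12: prey: 7+1-2=6; pred: 12+0-2=10
Max prey = 38 at step 1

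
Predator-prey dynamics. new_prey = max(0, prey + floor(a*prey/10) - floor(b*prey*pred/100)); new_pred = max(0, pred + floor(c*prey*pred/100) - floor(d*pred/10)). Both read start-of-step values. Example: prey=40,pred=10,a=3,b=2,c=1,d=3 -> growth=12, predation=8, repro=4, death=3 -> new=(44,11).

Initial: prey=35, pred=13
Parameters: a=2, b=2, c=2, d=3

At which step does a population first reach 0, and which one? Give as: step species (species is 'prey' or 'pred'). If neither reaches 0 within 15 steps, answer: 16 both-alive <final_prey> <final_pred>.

Step 1: prey: 35+7-9=33; pred: 13+9-3=19
Step 2: prey: 33+6-12=27; pred: 19+12-5=26
Step 3: prey: 27+5-14=18; pred: 26+14-7=33
Step 4: prey: 18+3-11=10; pred: 33+11-9=35
Step 5: prey: 10+2-7=5; pred: 35+7-10=32
Step 6: prey: 5+1-3=3; pred: 32+3-9=26
Step 7: prey: 3+0-1=2; pred: 26+1-7=20
Step 8: prey: 2+0-0=2; pred: 20+0-6=14
Step 9: prey: 2+0-0=2; pred: 14+0-4=10
Step 10: prey: 2+0-0=2; pred: 10+0-3=7
Step 11: prey: 2+0-0=2; pred: 7+0-2=5
Step 12: prey: 2+0-0=2; pred: 5+0-1=4
Step 13: prey: 2+0-0=2; pred: 4+0-1=3
Step 14: prey: 2+0-0=2; pred: 3+0-0=3
Steps 15-15: state stable at prey=2, pred=3 (no change)
No extinction within 15 steps

Answer: 16 both-alive 2 3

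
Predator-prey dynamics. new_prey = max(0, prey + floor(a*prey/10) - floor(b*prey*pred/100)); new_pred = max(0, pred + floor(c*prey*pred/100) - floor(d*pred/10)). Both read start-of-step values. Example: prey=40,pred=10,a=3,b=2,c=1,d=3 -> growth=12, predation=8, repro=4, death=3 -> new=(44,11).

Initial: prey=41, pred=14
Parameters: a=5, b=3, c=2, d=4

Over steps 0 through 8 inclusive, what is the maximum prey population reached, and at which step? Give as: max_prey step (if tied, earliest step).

Step 1: prey: 41+20-17=44; pred: 14+11-5=20
Step 2: prey: 44+22-26=40; pred: 20+17-8=29
Step 3: prey: 40+20-34=26; pred: 29+23-11=41
Step 4: prey: 26+13-31=8; pred: 41+21-16=46
Step 5: prey: 8+4-11=1; pred: 46+7-18=35
Step 6: prey: 1+0-1=0; pred: 35+0-14=21
Step 7: prey: 0+0-0=0; pred: 21+0-8=13
Step 8: prey: 0+0-0=0; pred: 13+0-5=8
Max prey = 44 at step 1

Answer: 44 1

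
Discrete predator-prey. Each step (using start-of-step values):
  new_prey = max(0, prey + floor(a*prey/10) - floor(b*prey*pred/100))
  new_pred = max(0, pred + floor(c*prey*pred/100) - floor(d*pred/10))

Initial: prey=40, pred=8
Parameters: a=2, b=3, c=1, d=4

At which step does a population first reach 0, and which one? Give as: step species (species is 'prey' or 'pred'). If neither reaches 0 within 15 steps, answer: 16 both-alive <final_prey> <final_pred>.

Step 1: prey: 40+8-9=39; pred: 8+3-3=8
Step 2: prey: 39+7-9=37; pred: 8+3-3=8
Step 3: prey: 37+7-8=36; pred: 8+2-3=7
Step 4: prey: 36+7-7=36; pred: 7+2-2=7
Steps 5-15: state stable at prey=36, pred=7 (no change)
No extinction within 15 steps

Answer: 16 both-alive 36 7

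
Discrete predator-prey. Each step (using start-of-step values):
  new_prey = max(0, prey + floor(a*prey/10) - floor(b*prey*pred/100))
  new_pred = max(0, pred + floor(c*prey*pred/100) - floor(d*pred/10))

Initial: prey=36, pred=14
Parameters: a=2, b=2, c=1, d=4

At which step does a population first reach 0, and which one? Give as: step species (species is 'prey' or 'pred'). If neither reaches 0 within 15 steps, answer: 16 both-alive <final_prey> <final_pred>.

Answer: 16 both-alive 47 8

Derivation:
Step 1: prey: 36+7-10=33; pred: 14+5-5=14
Step 2: prey: 33+6-9=30; pred: 14+4-5=13
Step 3: prey: 30+6-7=29; pred: 13+3-5=11
Step 4: prey: 29+5-6=28; pred: 11+3-4=10
Step 5: prey: 28+5-5=28; pred: 10+2-4=8
Step 6: prey: 28+5-4=29; pred: 8+2-3=7
Step 7: prey: 29+5-4=30; pred: 7+2-2=7
Step 8: prey: 30+6-4=32; pred: 7+2-2=7
Step 9: prey: 32+6-4=34; pred: 7+2-2=7
Step 10: prey: 34+6-4=36; pred: 7+2-2=7
Step 11: prey: 36+7-5=38; pred: 7+2-2=7
Step 12: prey: 38+7-5=40; pred: 7+2-2=7
Step 13: prey: 40+8-5=43; pred: 7+2-2=7
Step 14: prey: 43+8-6=45; pred: 7+3-2=8
Step 15: prey: 45+9-7=47; pred: 8+3-3=8
No extinction within 15 steps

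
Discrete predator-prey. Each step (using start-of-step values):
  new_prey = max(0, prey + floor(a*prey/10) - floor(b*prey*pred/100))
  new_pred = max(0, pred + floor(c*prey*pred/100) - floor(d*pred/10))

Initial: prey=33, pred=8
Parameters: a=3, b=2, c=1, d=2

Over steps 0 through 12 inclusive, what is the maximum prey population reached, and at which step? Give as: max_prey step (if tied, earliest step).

Answer: 47 4

Derivation:
Step 1: prey: 33+9-5=37; pred: 8+2-1=9
Step 2: prey: 37+11-6=42; pred: 9+3-1=11
Step 3: prey: 42+12-9=45; pred: 11+4-2=13
Step 4: prey: 45+13-11=47; pred: 13+5-2=16
Step 5: prey: 47+14-15=46; pred: 16+7-3=20
Step 6: prey: 46+13-18=41; pred: 20+9-4=25
Step 7: prey: 41+12-20=33; pred: 25+10-5=30
Step 8: prey: 33+9-19=23; pred: 30+9-6=33
Step 9: prey: 23+6-15=14; pred: 33+7-6=34
Step 10: prey: 14+4-9=9; pred: 34+4-6=32
Step 11: prey: 9+2-5=6; pred: 32+2-6=28
Step 12: prey: 6+1-3=4; pred: 28+1-5=24
Max prey = 47 at step 4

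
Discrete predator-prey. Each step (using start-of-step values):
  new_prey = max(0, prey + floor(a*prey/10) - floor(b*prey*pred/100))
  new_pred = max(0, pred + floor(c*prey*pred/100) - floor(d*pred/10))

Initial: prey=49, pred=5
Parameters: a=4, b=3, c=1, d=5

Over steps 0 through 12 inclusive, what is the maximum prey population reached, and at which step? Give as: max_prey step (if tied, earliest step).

Answer: 122 5

Derivation:
Step 1: prey: 49+19-7=61; pred: 5+2-2=5
Step 2: prey: 61+24-9=76; pred: 5+3-2=6
Step 3: prey: 76+30-13=93; pred: 6+4-3=7
Step 4: prey: 93+37-19=111; pred: 7+6-3=10
Step 5: prey: 111+44-33=122; pred: 10+11-5=16
Step 6: prey: 122+48-58=112; pred: 16+19-8=27
Step 7: prey: 112+44-90=66; pred: 27+30-13=44
Step 8: prey: 66+26-87=5; pred: 44+29-22=51
Step 9: prey: 5+2-7=0; pred: 51+2-25=28
Step 10: prey: 0+0-0=0; pred: 28+0-14=14
Step 11: prey: 0+0-0=0; pred: 14+0-7=7
Step 12: prey: 0+0-0=0; pred: 7+0-3=4
Max prey = 122 at step 5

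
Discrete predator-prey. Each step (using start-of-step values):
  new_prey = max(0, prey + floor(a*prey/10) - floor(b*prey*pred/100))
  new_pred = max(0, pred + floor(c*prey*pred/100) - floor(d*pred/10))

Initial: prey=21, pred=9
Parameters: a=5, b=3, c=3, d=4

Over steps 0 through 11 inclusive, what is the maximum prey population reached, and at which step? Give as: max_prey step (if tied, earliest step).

Step 1: prey: 21+10-5=26; pred: 9+5-3=11
Step 2: prey: 26+13-8=31; pred: 11+8-4=15
Step 3: prey: 31+15-13=33; pred: 15+13-6=22
Step 4: prey: 33+16-21=28; pred: 22+21-8=35
Step 5: prey: 28+14-29=13; pred: 35+29-14=50
Step 6: prey: 13+6-19=0; pred: 50+19-20=49
Step 7: prey: 0+0-0=0; pred: 49+0-19=30
Step 8: prey: 0+0-0=0; pred: 30+0-12=18
Step 9: prey: 0+0-0=0; pred: 18+0-7=11
Step 10: prey: 0+0-0=0; pred: 11+0-4=7
Step 11: prey: 0+0-0=0; pred: 7+0-2=5
Max prey = 33 at step 3

Answer: 33 3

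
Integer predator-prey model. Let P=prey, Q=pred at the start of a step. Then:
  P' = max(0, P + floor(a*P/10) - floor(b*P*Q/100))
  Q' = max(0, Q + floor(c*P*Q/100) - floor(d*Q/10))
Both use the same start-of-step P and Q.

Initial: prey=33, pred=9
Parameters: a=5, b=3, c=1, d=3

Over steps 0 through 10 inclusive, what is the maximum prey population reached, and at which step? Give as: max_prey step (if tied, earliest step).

Step 1: prey: 33+16-8=41; pred: 9+2-2=9
Step 2: prey: 41+20-11=50; pred: 9+3-2=10
Step 3: prey: 50+25-15=60; pred: 10+5-3=12
Step 4: prey: 60+30-21=69; pred: 12+7-3=16
Step 5: prey: 69+34-33=70; pred: 16+11-4=23
Step 6: prey: 70+35-48=57; pred: 23+16-6=33
Step 7: prey: 57+28-56=29; pred: 33+18-9=42
Step 8: prey: 29+14-36=7; pred: 42+12-12=42
Step 9: prey: 7+3-8=2; pred: 42+2-12=32
Step 10: prey: 2+1-1=2; pred: 32+0-9=23
Max prey = 70 at step 5

Answer: 70 5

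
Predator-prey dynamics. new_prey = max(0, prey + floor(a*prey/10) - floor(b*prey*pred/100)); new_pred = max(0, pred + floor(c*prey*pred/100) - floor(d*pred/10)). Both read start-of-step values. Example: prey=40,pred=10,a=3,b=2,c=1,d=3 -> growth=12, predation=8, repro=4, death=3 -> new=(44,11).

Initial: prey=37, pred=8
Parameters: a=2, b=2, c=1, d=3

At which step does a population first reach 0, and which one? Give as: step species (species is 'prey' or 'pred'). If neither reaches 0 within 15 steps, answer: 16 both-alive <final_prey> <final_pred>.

Step 1: prey: 37+7-5=39; pred: 8+2-2=8
Step 2: prey: 39+7-6=40; pred: 8+3-2=9
Step 3: prey: 40+8-7=41; pred: 9+3-2=10
Step 4: prey: 41+8-8=41; pred: 10+4-3=11
Step 5: prey: 41+8-9=40; pred: 11+4-3=12
Step 6: prey: 40+8-9=39; pred: 12+4-3=13
Step 7: prey: 39+7-10=36; pred: 13+5-3=15
Step 8: prey: 36+7-10=33; pred: 15+5-4=16
Step 9: prey: 33+6-10=29; pred: 16+5-4=17
Step 10: prey: 29+5-9=25; pred: 17+4-5=16
Step 11: prey: 25+5-8=22; pred: 16+4-4=16
Step 12: prey: 22+4-7=19; pred: 16+3-4=15
Step 13: prey: 19+3-5=17; pred: 15+2-4=13
Step 14: prey: 17+3-4=16; pred: 13+2-3=12
Step 15: prey: 16+3-3=16; pred: 12+1-3=10
No extinction within 15 steps

Answer: 16 both-alive 16 10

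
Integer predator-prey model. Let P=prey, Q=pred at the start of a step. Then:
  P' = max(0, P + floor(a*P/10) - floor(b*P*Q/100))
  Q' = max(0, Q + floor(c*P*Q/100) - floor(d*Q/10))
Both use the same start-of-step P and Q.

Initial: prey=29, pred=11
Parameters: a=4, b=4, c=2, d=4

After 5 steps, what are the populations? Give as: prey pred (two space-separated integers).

Answer: 12 15

Derivation:
Step 1: prey: 29+11-12=28; pred: 11+6-4=13
Step 2: prey: 28+11-14=25; pred: 13+7-5=15
Step 3: prey: 25+10-15=20; pred: 15+7-6=16
Step 4: prey: 20+8-12=16; pred: 16+6-6=16
Step 5: prey: 16+6-10=12; pred: 16+5-6=15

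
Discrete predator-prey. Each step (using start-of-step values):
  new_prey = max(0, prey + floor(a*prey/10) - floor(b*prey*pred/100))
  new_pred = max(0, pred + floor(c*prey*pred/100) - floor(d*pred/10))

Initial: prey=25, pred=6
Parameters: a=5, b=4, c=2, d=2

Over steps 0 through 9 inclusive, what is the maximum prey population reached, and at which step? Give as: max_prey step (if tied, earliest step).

Answer: 39 3

Derivation:
Step 1: prey: 25+12-6=31; pred: 6+3-1=8
Step 2: prey: 31+15-9=37; pred: 8+4-1=11
Step 3: prey: 37+18-16=39; pred: 11+8-2=17
Step 4: prey: 39+19-26=32; pred: 17+13-3=27
Step 5: prey: 32+16-34=14; pred: 27+17-5=39
Step 6: prey: 14+7-21=0; pred: 39+10-7=42
Step 7: prey: 0+0-0=0; pred: 42+0-8=34
Step 8: prey: 0+0-0=0; pred: 34+0-6=28
Step 9: prey: 0+0-0=0; pred: 28+0-5=23
Max prey = 39 at step 3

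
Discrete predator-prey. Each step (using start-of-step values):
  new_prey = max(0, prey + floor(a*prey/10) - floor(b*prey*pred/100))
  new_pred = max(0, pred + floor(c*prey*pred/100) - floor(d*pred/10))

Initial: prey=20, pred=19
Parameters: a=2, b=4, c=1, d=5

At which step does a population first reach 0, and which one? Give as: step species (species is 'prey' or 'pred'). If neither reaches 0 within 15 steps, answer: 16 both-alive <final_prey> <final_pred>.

Answer: 16 both-alive 35 1

Derivation:
Step 1: prey: 20+4-15=9; pred: 19+3-9=13
Step 2: prey: 9+1-4=6; pred: 13+1-6=8
Step 3: prey: 6+1-1=6; pred: 8+0-4=4
Step 4: prey: 6+1-0=7; pred: 4+0-2=2
Step 5: prey: 7+1-0=8; pred: 2+0-1=1
Step 6: prey: 8+1-0=9; pred: 1+0-0=1
Step 7: prey: 9+1-0=10; pred: 1+0-0=1
Step 8: prey: 10+2-0=12; pred: 1+0-0=1
Step 9: prey: 12+2-0=14; pred: 1+0-0=1
Step 10: prey: 14+2-0=16; pred: 1+0-0=1
Step 11: prey: 16+3-0=19; pred: 1+0-0=1
Step 12: prey: 19+3-0=22; pred: 1+0-0=1
Step 13: prey: 22+4-0=26; pred: 1+0-0=1
Step 14: prey: 26+5-1=30; pred: 1+0-0=1
Step 15: prey: 30+6-1=35; pred: 1+0-0=1
No extinction within 15 steps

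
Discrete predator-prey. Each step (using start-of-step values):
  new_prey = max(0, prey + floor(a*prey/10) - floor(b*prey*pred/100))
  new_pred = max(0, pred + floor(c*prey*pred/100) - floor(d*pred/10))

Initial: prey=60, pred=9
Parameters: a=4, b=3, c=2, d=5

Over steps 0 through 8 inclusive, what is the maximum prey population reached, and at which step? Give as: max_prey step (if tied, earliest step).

Step 1: prey: 60+24-16=68; pred: 9+10-4=15
Step 2: prey: 68+27-30=65; pred: 15+20-7=28
Step 3: prey: 65+26-54=37; pred: 28+36-14=50
Step 4: prey: 37+14-55=0; pred: 50+37-25=62
Step 5: prey: 0+0-0=0; pred: 62+0-31=31
Step 6: prey: 0+0-0=0; pred: 31+0-15=16
Step 7: prey: 0+0-0=0; pred: 16+0-8=8
Step 8: prey: 0+0-0=0; pred: 8+0-4=4
Max prey = 68 at step 1

Answer: 68 1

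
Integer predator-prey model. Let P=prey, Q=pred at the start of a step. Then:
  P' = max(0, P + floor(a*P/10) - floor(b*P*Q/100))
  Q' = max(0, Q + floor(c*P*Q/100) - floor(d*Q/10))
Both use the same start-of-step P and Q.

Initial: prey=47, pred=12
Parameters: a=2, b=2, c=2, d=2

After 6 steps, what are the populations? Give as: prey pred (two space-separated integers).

Step 1: prey: 47+9-11=45; pred: 12+11-2=21
Step 2: prey: 45+9-18=36; pred: 21+18-4=35
Step 3: prey: 36+7-25=18; pred: 35+25-7=53
Step 4: prey: 18+3-19=2; pred: 53+19-10=62
Step 5: prey: 2+0-2=0; pred: 62+2-12=52
Step 6: prey: 0+0-0=0; pred: 52+0-10=42

Answer: 0 42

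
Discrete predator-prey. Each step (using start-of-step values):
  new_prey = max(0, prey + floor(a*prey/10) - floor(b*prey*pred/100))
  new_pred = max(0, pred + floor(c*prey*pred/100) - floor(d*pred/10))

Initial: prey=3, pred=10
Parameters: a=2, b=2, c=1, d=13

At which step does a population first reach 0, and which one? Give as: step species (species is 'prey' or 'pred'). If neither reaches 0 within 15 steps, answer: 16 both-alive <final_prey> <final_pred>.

Step 1: prey: 3+0-0=3; pred: 10+0-13=0
First extinction: pred at step 1

Answer: 1 pred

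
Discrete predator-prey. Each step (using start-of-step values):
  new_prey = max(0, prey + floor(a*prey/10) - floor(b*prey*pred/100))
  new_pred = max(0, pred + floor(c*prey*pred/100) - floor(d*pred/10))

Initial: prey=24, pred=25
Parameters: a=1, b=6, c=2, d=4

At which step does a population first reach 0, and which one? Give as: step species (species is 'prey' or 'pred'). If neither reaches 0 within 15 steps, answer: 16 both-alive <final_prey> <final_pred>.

Step 1: prey: 24+2-36=0; pred: 25+12-10=27
First extinction: prey at step 1

Answer: 1 prey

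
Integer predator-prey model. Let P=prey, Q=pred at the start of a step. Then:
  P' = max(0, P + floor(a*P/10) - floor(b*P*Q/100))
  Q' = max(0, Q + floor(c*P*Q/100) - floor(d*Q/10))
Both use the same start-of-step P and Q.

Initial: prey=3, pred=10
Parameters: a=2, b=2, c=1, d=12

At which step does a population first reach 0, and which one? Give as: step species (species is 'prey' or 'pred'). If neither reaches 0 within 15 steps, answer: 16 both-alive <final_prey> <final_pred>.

Step 1: prey: 3+0-0=3; pred: 10+0-12=0
First extinction: pred at step 1

Answer: 1 pred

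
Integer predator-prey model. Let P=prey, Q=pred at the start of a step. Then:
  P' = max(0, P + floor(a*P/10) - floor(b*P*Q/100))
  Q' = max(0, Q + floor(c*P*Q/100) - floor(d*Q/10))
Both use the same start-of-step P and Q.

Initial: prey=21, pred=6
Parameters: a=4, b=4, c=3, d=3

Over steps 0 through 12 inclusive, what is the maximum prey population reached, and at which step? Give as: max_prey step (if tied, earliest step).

Answer: 26 2

Derivation:
Step 1: prey: 21+8-5=24; pred: 6+3-1=8
Step 2: prey: 24+9-7=26; pred: 8+5-2=11
Step 3: prey: 26+10-11=25; pred: 11+8-3=16
Step 4: prey: 25+10-16=19; pred: 16+12-4=24
Step 5: prey: 19+7-18=8; pred: 24+13-7=30
Step 6: prey: 8+3-9=2; pred: 30+7-9=28
Step 7: prey: 2+0-2=0; pred: 28+1-8=21
Step 8: prey: 0+0-0=0; pred: 21+0-6=15
Step 9: prey: 0+0-0=0; pred: 15+0-4=11
Step 10: prey: 0+0-0=0; pred: 11+0-3=8
Step 11: prey: 0+0-0=0; pred: 8+0-2=6
Step 12: prey: 0+0-0=0; pred: 6+0-1=5
Max prey = 26 at step 2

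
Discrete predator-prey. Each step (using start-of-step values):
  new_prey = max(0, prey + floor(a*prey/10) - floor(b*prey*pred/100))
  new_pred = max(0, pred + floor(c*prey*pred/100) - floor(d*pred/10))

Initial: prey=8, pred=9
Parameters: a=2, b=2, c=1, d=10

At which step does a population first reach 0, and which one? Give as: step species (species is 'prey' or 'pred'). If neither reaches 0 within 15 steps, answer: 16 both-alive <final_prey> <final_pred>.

Answer: 1 pred

Derivation:
Step 1: prey: 8+1-1=8; pred: 9+0-9=0
First extinction: pred at step 1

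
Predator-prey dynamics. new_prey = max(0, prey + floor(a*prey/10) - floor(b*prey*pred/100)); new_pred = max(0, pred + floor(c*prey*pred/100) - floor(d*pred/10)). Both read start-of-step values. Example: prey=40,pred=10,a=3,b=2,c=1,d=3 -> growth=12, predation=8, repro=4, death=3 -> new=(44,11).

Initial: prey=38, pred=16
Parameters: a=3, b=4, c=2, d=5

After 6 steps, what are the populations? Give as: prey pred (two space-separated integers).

Step 1: prey: 38+11-24=25; pred: 16+12-8=20
Step 2: prey: 25+7-20=12; pred: 20+10-10=20
Step 3: prey: 12+3-9=6; pred: 20+4-10=14
Step 4: prey: 6+1-3=4; pred: 14+1-7=8
Step 5: prey: 4+1-1=4; pred: 8+0-4=4
Step 6: prey: 4+1-0=5; pred: 4+0-2=2

Answer: 5 2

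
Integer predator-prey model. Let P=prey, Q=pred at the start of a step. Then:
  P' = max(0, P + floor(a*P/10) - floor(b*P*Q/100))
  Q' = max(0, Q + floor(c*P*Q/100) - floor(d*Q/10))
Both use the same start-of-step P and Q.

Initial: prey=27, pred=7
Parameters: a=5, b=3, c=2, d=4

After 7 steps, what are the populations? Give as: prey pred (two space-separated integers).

Answer: 0 52

Derivation:
Step 1: prey: 27+13-5=35; pred: 7+3-2=8
Step 2: prey: 35+17-8=44; pred: 8+5-3=10
Step 3: prey: 44+22-13=53; pred: 10+8-4=14
Step 4: prey: 53+26-22=57; pred: 14+14-5=23
Step 5: prey: 57+28-39=46; pred: 23+26-9=40
Step 6: prey: 46+23-55=14; pred: 40+36-16=60
Step 7: prey: 14+7-25=0; pred: 60+16-24=52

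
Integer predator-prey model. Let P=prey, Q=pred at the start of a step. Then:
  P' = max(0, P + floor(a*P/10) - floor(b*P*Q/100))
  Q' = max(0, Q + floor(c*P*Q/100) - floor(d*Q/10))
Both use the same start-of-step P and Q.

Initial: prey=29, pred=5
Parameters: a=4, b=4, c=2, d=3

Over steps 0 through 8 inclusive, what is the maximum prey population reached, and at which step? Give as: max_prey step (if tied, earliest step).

Answer: 43 3

Derivation:
Step 1: prey: 29+11-5=35; pred: 5+2-1=6
Step 2: prey: 35+14-8=41; pred: 6+4-1=9
Step 3: prey: 41+16-14=43; pred: 9+7-2=14
Step 4: prey: 43+17-24=36; pred: 14+12-4=22
Step 5: prey: 36+14-31=19; pred: 22+15-6=31
Step 6: prey: 19+7-23=3; pred: 31+11-9=33
Step 7: prey: 3+1-3=1; pred: 33+1-9=25
Step 8: prey: 1+0-1=0; pred: 25+0-7=18
Max prey = 43 at step 3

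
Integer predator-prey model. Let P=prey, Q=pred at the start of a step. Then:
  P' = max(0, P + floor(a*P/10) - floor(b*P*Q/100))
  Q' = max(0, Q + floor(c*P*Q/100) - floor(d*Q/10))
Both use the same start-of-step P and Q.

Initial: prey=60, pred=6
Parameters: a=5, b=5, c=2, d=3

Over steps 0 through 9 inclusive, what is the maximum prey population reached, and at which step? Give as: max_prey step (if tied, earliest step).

Step 1: prey: 60+30-18=72; pred: 6+7-1=12
Step 2: prey: 72+36-43=65; pred: 12+17-3=26
Step 3: prey: 65+32-84=13; pred: 26+33-7=52
Step 4: prey: 13+6-33=0; pred: 52+13-15=50
Step 5: prey: 0+0-0=0; pred: 50+0-15=35
Step 6: prey: 0+0-0=0; pred: 35+0-10=25
Step 7: prey: 0+0-0=0; pred: 25+0-7=18
Step 8: prey: 0+0-0=0; pred: 18+0-5=13
Step 9: prey: 0+0-0=0; pred: 13+0-3=10
Max prey = 72 at step 1

Answer: 72 1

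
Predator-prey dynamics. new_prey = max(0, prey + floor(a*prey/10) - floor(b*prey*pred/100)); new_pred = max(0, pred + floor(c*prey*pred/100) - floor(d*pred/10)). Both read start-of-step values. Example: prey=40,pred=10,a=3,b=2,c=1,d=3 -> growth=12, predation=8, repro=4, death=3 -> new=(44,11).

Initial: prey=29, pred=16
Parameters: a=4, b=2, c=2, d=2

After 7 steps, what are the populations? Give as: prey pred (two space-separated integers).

Answer: 0 42

Derivation:
Step 1: prey: 29+11-9=31; pred: 16+9-3=22
Step 2: prey: 31+12-13=30; pred: 22+13-4=31
Step 3: prey: 30+12-18=24; pred: 31+18-6=43
Step 4: prey: 24+9-20=13; pred: 43+20-8=55
Step 5: prey: 13+5-14=4; pred: 55+14-11=58
Step 6: prey: 4+1-4=1; pred: 58+4-11=51
Step 7: prey: 1+0-1=0; pred: 51+1-10=42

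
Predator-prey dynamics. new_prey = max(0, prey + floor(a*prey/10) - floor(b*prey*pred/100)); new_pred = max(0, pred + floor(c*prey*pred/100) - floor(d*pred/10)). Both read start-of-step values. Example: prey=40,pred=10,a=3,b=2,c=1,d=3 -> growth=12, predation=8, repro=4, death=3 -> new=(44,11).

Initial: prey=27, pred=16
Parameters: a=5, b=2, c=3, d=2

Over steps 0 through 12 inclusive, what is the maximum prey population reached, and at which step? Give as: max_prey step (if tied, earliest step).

Answer: 32 1

Derivation:
Step 1: prey: 27+13-8=32; pred: 16+12-3=25
Step 2: prey: 32+16-16=32; pred: 25+24-5=44
Step 3: prey: 32+16-28=20; pred: 44+42-8=78
Step 4: prey: 20+10-31=0; pred: 78+46-15=109
Step 5: prey: 0+0-0=0; pred: 109+0-21=88
Step 6: prey: 0+0-0=0; pred: 88+0-17=71
Step 7: prey: 0+0-0=0; pred: 71+0-14=57
Step 8: prey: 0+0-0=0; pred: 57+0-11=46
Step 9: prey: 0+0-0=0; pred: 46+0-9=37
Step 10: prey: 0+0-0=0; pred: 37+0-7=30
Step 11: prey: 0+0-0=0; pred: 30+0-6=24
Step 12: prey: 0+0-0=0; pred: 24+0-4=20
Max prey = 32 at step 1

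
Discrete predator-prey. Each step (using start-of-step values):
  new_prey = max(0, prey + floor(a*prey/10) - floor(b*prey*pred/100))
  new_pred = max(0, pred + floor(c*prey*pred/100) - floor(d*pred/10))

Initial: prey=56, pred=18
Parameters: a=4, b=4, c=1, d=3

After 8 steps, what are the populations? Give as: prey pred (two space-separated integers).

Answer: 2 5

Derivation:
Step 1: prey: 56+22-40=38; pred: 18+10-5=23
Step 2: prey: 38+15-34=19; pred: 23+8-6=25
Step 3: prey: 19+7-19=7; pred: 25+4-7=22
Step 4: prey: 7+2-6=3; pred: 22+1-6=17
Step 5: prey: 3+1-2=2; pred: 17+0-5=12
Step 6: prey: 2+0-0=2; pred: 12+0-3=9
Step 7: prey: 2+0-0=2; pred: 9+0-2=7
Step 8: prey: 2+0-0=2; pred: 7+0-2=5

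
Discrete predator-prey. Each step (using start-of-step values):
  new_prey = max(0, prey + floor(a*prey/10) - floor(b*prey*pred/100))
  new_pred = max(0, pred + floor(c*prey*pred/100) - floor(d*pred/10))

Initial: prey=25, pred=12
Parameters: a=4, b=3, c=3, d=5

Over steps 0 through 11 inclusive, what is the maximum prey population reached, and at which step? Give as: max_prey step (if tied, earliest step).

Answer: 26 1

Derivation:
Step 1: prey: 25+10-9=26; pred: 12+9-6=15
Step 2: prey: 26+10-11=25; pred: 15+11-7=19
Step 3: prey: 25+10-14=21; pred: 19+14-9=24
Step 4: prey: 21+8-15=14; pred: 24+15-12=27
Step 5: prey: 14+5-11=8; pred: 27+11-13=25
Step 6: prey: 8+3-6=5; pred: 25+6-12=19
Step 7: prey: 5+2-2=5; pred: 19+2-9=12
Step 8: prey: 5+2-1=6; pred: 12+1-6=7
Step 9: prey: 6+2-1=7; pred: 7+1-3=5
Step 10: prey: 7+2-1=8; pred: 5+1-2=4
Step 11: prey: 8+3-0=11; pred: 4+0-2=2
Max prey = 26 at step 1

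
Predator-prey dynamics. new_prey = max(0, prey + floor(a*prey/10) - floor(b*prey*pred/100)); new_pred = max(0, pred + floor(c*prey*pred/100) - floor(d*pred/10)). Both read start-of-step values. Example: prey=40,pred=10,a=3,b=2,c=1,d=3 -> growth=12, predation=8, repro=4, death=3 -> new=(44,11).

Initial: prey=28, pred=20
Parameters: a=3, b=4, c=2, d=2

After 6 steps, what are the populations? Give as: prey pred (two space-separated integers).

Step 1: prey: 28+8-22=14; pred: 20+11-4=27
Step 2: prey: 14+4-15=3; pred: 27+7-5=29
Step 3: prey: 3+0-3=0; pred: 29+1-5=25
Step 4: prey: 0+0-0=0; pred: 25+0-5=20
Step 5: prey: 0+0-0=0; pred: 20+0-4=16
Step 6: prey: 0+0-0=0; pred: 16+0-3=13

Answer: 0 13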